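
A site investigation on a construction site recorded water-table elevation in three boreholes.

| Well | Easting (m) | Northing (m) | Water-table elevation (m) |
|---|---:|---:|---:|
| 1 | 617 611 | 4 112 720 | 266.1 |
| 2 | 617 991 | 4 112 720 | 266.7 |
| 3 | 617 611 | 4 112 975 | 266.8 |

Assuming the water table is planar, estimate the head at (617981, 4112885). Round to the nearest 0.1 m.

∂h/∂x = (266.7 − 266.1) / (617991 − 617611) = +0.001579
∂h/∂y = (266.8 − 266.1) / (4112975 − 4112720) = +0.002745
h(617981, 4112885) = 266.1 + (+0.001579)·(370) + (+0.002745)·(165) = 266.1 +0.584 +0.453 = 267.137 m.

267.1 m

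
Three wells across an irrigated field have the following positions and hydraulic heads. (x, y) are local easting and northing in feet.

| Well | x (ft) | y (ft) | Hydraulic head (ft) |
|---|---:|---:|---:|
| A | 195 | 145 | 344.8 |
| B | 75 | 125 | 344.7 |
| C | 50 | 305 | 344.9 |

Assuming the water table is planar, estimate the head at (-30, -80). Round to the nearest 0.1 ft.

Taking A as reference: B−A = (-120, -20, -0.1); C−A = (-145, 160, +0.1).
Solve a·Δx + b·Δy = Δh: det = (-120)·160 − (-145)·(-20) = -22100.
∂h/∂x = [(-0.1)·160 − (+0.1)·(-20)] / -22100 = +0.0006335
∂h/∂y = [(-120)·(+0.1) − (-145)·(-0.1)] / -22100 = +0.001199
h(-30, -80) = 344.8 + (+0.0006335)·(-225) + (+0.001199)·(-225) = 344.8 -0.143 -0.270 = 344.388 ft.

344.4 ft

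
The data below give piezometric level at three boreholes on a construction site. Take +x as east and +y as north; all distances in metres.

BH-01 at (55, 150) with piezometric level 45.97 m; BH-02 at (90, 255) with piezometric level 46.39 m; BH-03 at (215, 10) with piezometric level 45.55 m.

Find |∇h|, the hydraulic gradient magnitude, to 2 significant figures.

0.0038

Differences from BH-01: to BH-02 (Δx, Δy, Δh) = (35, 105, +0.42); to BH-03 = (160, -140, -0.42).
Determinant of the coordinate differences = 35·(-140) − 160·105 = -21700.
∂h/∂x = [(+0.42)·(-140) − (-0.42)·105] / -21700 = +0.0006774
∂h/∂y = [35·(-0.42) − 160·(+0.42)] / -21700 = +0.003774
|∇h| = √(0.0006774² + 0.003774²) = 0.003834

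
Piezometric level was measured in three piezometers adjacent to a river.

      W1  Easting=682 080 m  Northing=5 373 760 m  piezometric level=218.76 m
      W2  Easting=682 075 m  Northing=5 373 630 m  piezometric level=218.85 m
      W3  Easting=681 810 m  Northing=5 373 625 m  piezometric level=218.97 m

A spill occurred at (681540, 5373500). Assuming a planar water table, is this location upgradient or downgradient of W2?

upgradient

Taking W1 as reference: W2−W1 = (-5, -130, +0.09); W3−W1 = (-270, -135, +0.21).
Determinant of the coordinate differences = (-5)·(-135) − (-270)·(-130) = -34425.
∂h/∂x = [(+0.09)·(-135) − (+0.21)·(-130)] / -34425 = -0.0004401
∂h/∂y = [(-5)·(+0.21) − (-270)·(+0.09)] / -34425 = -0.0006754
Head at (681540, 5373500) = 218.76 + (-0.0004401)·(-540) + (-0.0006754)·(-260) = 219.17 m.
That is higher than the 218.85 m at W2, so the point is upgradient.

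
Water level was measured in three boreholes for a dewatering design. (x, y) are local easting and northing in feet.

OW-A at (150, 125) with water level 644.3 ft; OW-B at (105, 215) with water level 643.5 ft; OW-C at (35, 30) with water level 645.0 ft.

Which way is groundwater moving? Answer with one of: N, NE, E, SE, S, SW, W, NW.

With h = a·x + b·y + c and OW-A as origin, the differences give:
  (-45)·a + 90·b = -0.8
  (-115)·a + (-95)·b = +0.7
Eliminate b (×(-95) and ×90, subtract): 14625·a = 13.00 → a = ∂h/∂x = +0.0008889
Back-substitute: b = ∂h/∂y = -0.008444.
Flow = −∇h = (-0.0008889 east, +0.008444 north), which points north.

N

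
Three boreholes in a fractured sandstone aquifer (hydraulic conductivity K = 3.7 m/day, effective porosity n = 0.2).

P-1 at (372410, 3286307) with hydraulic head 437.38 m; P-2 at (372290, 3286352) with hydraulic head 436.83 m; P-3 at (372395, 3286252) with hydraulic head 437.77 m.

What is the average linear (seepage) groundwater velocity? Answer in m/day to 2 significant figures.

0.14 m/day

Three-point gradient (reference P-1): Δ to P-2 = (-120, 45, -0.55), Δ to P-3 = (-15, -55, +0.39).
∂h/∂x = +0.001746, ∂h/∂y = -0.007567 (det = 7275).
|∇h| = √(0.001746² + -0.007567²) = 0.007766
Seepage velocity v = K·i/n = 3.7 × 0.007766 / 0.2 = 0.1437 m/day.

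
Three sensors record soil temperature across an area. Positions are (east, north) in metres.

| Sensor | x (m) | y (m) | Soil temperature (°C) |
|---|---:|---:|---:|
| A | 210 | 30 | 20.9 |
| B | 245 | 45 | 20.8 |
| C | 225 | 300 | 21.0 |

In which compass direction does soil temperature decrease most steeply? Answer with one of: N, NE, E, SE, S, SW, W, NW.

E

Taking A as reference: B−A = (35, 15, -0.1); C−A = (15, 270, +0.1).
Determinant of the coordinate differences = 35·270 − 15·15 = 9225.
∂T/∂x = [(-0.1)·270 − (+0.1)·15] / 9225 = -0.003089
∂T/∂y = [35·(+0.1) − 15·(-0.1)] / 9225 = +0.0005420
Steepest decrease is along −∇f = (+0.003089 E, -0.0005420 N) → east.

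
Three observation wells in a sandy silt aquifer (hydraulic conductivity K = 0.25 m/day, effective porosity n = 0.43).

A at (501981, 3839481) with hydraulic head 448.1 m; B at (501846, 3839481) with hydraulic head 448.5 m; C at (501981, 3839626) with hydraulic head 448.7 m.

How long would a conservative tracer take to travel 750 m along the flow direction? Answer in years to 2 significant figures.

∂h/∂x = (448.5 − 448.1) / (501846 − 501981) = -0.002963
∂h/∂y = (448.7 − 448.1) / (3839626 − 3839481) = +0.004138
|∇h| = √(-0.002963² + 0.004138²) = 0.005089
Seepage velocity v = K·i/n = 0.25 × 0.005089 / 0.43 = 0.002959 m/day.
t = 750 / 0.002959 = 2.535e+05 days = 694 years.

690 years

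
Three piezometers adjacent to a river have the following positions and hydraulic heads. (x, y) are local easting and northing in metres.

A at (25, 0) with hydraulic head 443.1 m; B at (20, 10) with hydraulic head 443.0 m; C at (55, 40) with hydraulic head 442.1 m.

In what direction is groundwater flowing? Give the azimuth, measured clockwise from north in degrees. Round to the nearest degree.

With h = a·x + b·y + c and A as origin, the differences give:
  (-5)·a + 10·b = -0.1
  30·a + 40·b = -1.0
Eliminate b (×40 and ×10, subtract): -500·a = 6.00 → a = ∂h/∂x = -0.01200
Back-substitute: b = ∂h/∂y = -0.01600.
Flow direction (−∇h) has components (+0.01200 E, +0.01600 N).
Azimuth = atan2(E, N) = atan2(+0.01200, +0.01600) = 36.9° ≈ 037°.

037°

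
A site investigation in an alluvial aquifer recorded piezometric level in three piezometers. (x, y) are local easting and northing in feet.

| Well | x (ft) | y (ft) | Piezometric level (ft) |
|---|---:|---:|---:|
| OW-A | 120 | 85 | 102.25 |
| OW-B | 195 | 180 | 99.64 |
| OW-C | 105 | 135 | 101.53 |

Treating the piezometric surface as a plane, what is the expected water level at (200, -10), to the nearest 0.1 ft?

103.0 ft

Differences from OW-A: to OW-B (Δx, Δy, Δh) = (75, 95, -2.61); to OW-C = (-15, 50, -0.72).
Determinant of the coordinate differences = 75·50 − (-15)·95 = 5175.
∂h/∂x = [(-2.61)·50 − (-0.72)·95] / 5175 = -0.01200
∂h/∂y = [75·(-0.72) − (-15)·(-2.61)] / 5175 = -0.01800
h(200, -10) = 102.25 + (-0.01200)·(80) + (-0.01800)·(-95) = 102.25 -0.960 +1.710 = 103.000 ft.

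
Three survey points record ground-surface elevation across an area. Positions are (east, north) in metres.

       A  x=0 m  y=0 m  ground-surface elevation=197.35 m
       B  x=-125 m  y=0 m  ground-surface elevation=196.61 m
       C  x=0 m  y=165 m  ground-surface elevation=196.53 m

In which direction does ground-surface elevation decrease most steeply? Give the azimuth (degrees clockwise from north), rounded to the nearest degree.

∂z/∂x = (196.61 − 197.35) / (-125 − 0) = +0.005920
∂z/∂y = (196.53 − 197.35) / (165 − 0) = -0.004970
Steepest decrease is along −∇f: components (-0.005920 E, +0.004970 N).
Azimuth = atan2(-0.005920, +0.004970) = 310.0° ≈ 310°.

310°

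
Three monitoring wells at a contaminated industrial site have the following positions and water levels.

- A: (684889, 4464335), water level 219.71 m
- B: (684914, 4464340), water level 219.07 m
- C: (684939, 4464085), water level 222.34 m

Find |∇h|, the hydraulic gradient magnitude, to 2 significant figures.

0.027

Three-point gradient (reference A): Δ to B = (25, 5, -0.64), Δ to C = (50, -250, +2.63).
∂h/∂x = -0.02259, ∂h/∂y = -0.01504 (det = -6500).
|∇h| = √(-0.02259² + -0.01504²) = 0.02714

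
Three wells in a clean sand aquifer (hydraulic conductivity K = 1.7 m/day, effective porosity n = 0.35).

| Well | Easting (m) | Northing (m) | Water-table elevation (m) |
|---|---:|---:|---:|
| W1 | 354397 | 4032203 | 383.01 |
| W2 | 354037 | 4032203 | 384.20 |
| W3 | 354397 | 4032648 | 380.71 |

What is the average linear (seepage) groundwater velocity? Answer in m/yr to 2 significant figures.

∂h/∂x = (384.20 − 383.01) / (354037 − 354397) = -0.003306
∂h/∂y = (380.71 − 383.01) / (4032648 − 4032203) = -0.005169
|∇h| = √(-0.003306² + -0.005169²) = 0.006136
Seepage velocity v = K·i/n = 1.7 × 0.006136 / 0.35 = 0.0298 m/day = 10.88 m/yr.

11 m/yr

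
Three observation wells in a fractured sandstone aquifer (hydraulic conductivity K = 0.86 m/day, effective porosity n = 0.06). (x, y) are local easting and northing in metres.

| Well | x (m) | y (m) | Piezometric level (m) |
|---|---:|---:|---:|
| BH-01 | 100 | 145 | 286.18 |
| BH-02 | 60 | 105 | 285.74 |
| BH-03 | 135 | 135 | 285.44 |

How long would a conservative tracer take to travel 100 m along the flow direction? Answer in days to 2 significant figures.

240 days

Differences from BH-01: to BH-02 (Δx, Δy, Δh) = (-40, -40, -0.44); to BH-03 = (35, -10, -0.74).
Determinant of the coordinate differences = (-40)·(-10) − 35·(-40) = 1800.
∂h/∂x = [(-0.44)·(-10) − (-0.74)·(-40)] / 1800 = -0.01400
∂h/∂y = [(-40)·(-0.74) − 35·(-0.44)] / 1800 = +0.02500
|∇h| = √(-0.01400² + 0.02500²) = 0.02865
Seepage velocity v = K·i/n = 0.86 × 0.02865 / 0.06 = 0.4106 m/day.
t = 100 / 0.4106 = 243.5 days.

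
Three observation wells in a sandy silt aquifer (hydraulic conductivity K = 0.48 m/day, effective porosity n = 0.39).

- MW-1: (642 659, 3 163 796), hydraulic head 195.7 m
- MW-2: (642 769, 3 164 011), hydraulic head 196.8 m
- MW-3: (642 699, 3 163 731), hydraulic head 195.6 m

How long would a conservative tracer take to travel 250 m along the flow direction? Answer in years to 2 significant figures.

120 years

Taking MW-1 as reference: MW-2−MW-1 = (110, 215, +1.1); MW-3−MW-1 = (40, -65, -0.1).
Solve a·Δx + b·Δy = Δh: det = 110·(-65) − 40·215 = -15750.
∂h/∂x = [(+1.1)·(-65) − (-0.1)·215] / -15750 = +0.003175
∂h/∂y = [110·(-0.1) − 40·(+1.1)] / -15750 = +0.003492
|∇h| = √(0.003175² + 0.003492²) = 0.00472
Seepage velocity v = K·i/n = 0.48 × 0.00472 / 0.39 = 0.005809 m/day.
t = 250 / 0.005809 = 4.304e+04 days = 118 years.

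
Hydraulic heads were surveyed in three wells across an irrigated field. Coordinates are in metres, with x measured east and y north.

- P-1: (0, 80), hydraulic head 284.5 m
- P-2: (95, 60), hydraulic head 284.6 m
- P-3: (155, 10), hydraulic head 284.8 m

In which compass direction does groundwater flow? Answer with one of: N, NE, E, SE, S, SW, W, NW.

N

With h = a·x + b·y + c and P-1 as origin, the differences give:
  95·a + (-20)·b = +0.1
  155·a + (-70)·b = +0.3
Eliminate b (×(-70) and ×(-20), subtract): -3550·a = -1.00 → a = ∂h/∂x = +0.0002817
Back-substitute: b = ∂h/∂y = -0.003662.
Flow = −∇h = (-0.0002817 east, +0.003662 north), which points north.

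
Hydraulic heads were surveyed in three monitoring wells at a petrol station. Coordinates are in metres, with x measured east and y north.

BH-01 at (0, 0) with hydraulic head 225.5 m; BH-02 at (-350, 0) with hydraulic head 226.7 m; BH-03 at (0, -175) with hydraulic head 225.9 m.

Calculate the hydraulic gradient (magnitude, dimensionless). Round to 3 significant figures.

0.00412

∂h/∂x = (226.7 − 225.5) / (-350 − 0) = -0.003429
∂h/∂y = (225.9 − 225.5) / (-175 − 0) = -0.002286
|∇h| = √(-0.003429² + -0.002286²) = 0.004121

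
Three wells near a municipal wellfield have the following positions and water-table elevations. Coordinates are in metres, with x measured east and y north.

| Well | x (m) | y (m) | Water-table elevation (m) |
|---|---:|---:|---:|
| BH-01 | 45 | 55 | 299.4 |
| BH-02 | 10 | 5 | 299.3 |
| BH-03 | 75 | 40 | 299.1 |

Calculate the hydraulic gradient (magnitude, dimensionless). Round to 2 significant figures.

With h = a·x + b·y + c and BH-01 as origin, the differences give:
  (-35)·a + (-50)·b = -0.1
  30·a + (-15)·b = -0.3
Eliminate b (×(-15) and ×(-50), subtract): 2025·a = -13.50 → a = ∂h/∂x = -0.006667
Back-substitute: b = ∂h/∂y = +0.006667.
|∇h| = √(-0.006667² + 0.006667²) = 0.009429

0.0094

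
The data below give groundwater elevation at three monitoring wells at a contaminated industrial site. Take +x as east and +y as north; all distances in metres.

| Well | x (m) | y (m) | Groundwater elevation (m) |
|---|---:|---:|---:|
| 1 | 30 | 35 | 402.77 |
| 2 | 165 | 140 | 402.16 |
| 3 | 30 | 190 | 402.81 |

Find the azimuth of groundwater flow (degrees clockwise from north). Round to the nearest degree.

Differences from 1: to 2 (Δx, Δy, Δh) = (135, 105, -0.61); to 3 = (0, 155, +0.04).
Solve a·Δx + b·Δy = Δh: det = 135·155 − 0·105 = 20925.
∂h/∂x = [(-0.61)·155 − (+0.04)·105] / 20925 = -0.004719
∂h/∂y = [135·(+0.04) − 0·(-0.61)] / 20925 = +0.0002581
Flow direction (−∇h) has components (+0.004719 E, -0.0002581 N).
Azimuth = atan2(E, N) = atan2(+0.004719, -0.0002581) = 93.1° ≈ 093°.

093°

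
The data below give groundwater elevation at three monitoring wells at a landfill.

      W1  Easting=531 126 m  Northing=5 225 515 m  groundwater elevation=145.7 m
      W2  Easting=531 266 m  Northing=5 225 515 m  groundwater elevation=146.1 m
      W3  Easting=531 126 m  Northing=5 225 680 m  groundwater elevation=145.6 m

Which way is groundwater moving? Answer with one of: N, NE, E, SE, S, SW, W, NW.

W

∂h/∂x = (146.1 − 145.7) / (531266 − 531126) = +0.002857
∂h/∂y = (145.6 − 145.7) / (5225680 − 5225515) = -0.0006061
Flow = −∇h = (-0.002857 east, +0.0006061 north), which points west.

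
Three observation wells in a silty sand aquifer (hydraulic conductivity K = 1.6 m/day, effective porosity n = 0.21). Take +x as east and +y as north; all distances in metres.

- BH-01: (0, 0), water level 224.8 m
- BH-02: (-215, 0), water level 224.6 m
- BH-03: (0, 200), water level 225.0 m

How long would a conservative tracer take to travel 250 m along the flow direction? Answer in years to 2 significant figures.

66 years

∂h/∂x = (224.6 − 224.8) / (-215 − 0) = +0.0009302
∂h/∂y = (225.0 − 224.8) / (200 − 0) = +0.0010000
|∇h| = √(0.0009302² + 0.0010000²) = 0.001366
Seepage velocity v = K·i/n = 1.6 × 0.001366 / 0.21 = 0.01041 m/day.
t = 250 / 0.01041 = 2.402e+04 days = 65.8 years.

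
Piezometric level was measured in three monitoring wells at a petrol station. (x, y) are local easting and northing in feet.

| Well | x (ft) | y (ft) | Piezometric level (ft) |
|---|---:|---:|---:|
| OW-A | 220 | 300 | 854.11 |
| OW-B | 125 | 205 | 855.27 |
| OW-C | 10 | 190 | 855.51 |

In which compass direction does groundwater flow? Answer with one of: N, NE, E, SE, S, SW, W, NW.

N

Differences from OW-A: to OW-B (Δx, Δy, Δh) = (-95, -95, +1.16); to OW-C = (-210, -110, +1.40).
Determinant of the coordinate differences = (-95)·(-110) − (-210)·(-95) = -9500.
∂h/∂x = [(+1.16)·(-110) − (+1.40)·(-95)] / -9500 = -0.0005684
∂h/∂y = [(-95)·(+1.40) − (-210)·(+1.16)] / -9500 = -0.01164
Flow = −∇h = (+0.0005684 east, +0.01164 north), which points north.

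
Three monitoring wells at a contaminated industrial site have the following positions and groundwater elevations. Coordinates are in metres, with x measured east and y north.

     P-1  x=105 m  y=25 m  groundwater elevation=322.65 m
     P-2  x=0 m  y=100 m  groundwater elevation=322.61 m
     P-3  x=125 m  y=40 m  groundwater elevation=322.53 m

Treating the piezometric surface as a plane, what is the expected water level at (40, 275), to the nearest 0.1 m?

Differences from P-1: to P-2 (Δx, Δy, Δh) = (-105, 75, -0.04); to P-3 = (20, 15, -0.12).
Determinant of the coordinate differences = (-105)·15 − 20·75 = -3075.
∂h/∂x = [(-0.04)·15 − (-0.12)·75] / -3075 = -0.002732
∂h/∂y = [(-105)·(-0.12) − 20·(-0.04)] / -3075 = -0.004358
h(40, 275) = 322.65 + (-0.002732)·(-65) + (-0.004358)·(250) = 322.65 +0.178 -1.089 = 321.738 m.

321.7 m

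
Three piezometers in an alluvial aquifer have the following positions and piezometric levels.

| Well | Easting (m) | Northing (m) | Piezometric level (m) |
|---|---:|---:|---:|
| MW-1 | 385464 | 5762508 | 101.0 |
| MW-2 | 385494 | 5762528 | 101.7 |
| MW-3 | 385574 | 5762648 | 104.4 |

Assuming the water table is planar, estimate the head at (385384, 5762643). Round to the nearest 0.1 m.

101.5 m

Differences from MW-1: to MW-2 (Δx, Δy, Δh) = (30, 20, +0.7); to MW-3 = (110, 140, +3.4).
Solve a·Δx + b·Δy = Δh: det = 30·140 − 110·20 = 2000.
∂h/∂x = [(+0.7)·140 − (+3.4)·20] / 2000 = +0.01500
∂h/∂y = [30·(+3.4) − 110·(+0.7)] / 2000 = +0.01250
h(385384, 5762643) = 101.0 + (+0.01500)·(-80) + (+0.01250)·(135) = 101.0 -1.200 +1.687 = 101.488 m.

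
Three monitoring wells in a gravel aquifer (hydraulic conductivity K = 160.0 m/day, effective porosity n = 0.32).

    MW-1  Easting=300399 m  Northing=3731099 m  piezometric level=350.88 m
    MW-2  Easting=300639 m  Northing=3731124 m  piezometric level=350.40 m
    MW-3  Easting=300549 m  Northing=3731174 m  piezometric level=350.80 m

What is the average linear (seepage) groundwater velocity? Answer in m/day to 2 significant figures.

2.2 m/day

Differences from MW-1: to MW-2 (Δx, Δy, Δh) = (240, 25, -0.48); to MW-3 = (150, 75, -0.08).
Solve a·Δx + b·Δy = Δh: det = 240·75 − 150·25 = 14250.
∂h/∂x = [(-0.48)·75 − (-0.08)·25] / 14250 = -0.002386
∂h/∂y = [240·(-0.08) − 150·(-0.48)] / 14250 = +0.003705
|∇h| = √(-0.002386² + 0.003705²) = 0.004407
Seepage velocity v = K·i/n = 160.0 × 0.004407 / 0.32 = 2.204 m/day.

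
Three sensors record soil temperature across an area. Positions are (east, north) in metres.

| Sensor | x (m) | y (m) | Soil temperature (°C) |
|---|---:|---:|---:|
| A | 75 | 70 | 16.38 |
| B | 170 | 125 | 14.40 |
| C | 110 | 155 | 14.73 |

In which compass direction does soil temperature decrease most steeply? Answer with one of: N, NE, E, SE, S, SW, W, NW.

NE

Taking A as reference: B−A = (95, 55, -1.98); C−A = (35, 85, -1.65).
Solve a·Δx + b·Δy = ΔT: det = 95·85 − 35·55 = 6150.
∂T/∂x = [(-1.98)·85 − (-1.65)·55] / 6150 = -0.01261
∂T/∂y = [95·(-1.65) − 35·(-1.98)] / 6150 = -0.01422
Steepest decrease is along −∇f = (+0.01261 E, +0.01422 N) → northeast.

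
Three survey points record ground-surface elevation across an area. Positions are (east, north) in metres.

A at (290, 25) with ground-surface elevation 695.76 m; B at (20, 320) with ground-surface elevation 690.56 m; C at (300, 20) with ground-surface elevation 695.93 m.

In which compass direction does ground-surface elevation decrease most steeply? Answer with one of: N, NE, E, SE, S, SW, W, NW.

Taking A as reference: B−A = (-270, 295, -5.20); C−A = (10, -5, +0.17).
Solve a·Δx + b·Δy = Δz: det = (-270)·(-5) − 10·295 = -1600.
∂z/∂x = [(-5.20)·(-5) − (+0.17)·295] / -1600 = +0.01509
∂z/∂y = [(-270)·(+0.17) − 10·(-5.20)] / -1600 = -0.003813
Steepest decrease is along −∇f = (-0.01509 E, +0.003813 N) → west.

W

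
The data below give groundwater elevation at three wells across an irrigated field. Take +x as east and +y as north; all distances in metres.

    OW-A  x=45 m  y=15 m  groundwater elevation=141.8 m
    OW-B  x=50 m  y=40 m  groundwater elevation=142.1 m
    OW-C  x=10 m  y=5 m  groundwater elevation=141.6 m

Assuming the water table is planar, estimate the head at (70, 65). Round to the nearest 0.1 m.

142.4 m

Taking OW-A as reference: OW-B−OW-A = (5, 25, +0.3); OW-C−OW-A = (-35, -10, -0.2).
Determinant of the coordinate differences = 5·(-10) − (-35)·25 = 825.
∂h/∂x = [(+0.3)·(-10) − (-0.2)·25] / 825 = +0.002424
∂h/∂y = [5·(-0.2) − (-35)·(+0.3)] / 825 = +0.01152
h(70, 65) = 141.8 + (+0.002424)·(25) + (+0.01152)·(50) = 141.8 +0.061 +0.576 = 142.436 m.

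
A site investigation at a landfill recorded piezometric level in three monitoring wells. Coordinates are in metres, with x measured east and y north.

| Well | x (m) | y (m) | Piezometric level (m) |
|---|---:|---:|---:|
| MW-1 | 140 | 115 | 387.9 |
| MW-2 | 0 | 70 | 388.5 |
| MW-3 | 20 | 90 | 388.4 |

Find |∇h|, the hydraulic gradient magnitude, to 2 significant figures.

0.0041

Three-point gradient (reference MW-1): Δ to MW-2 = (-140, -45, +0.6), Δ to MW-3 = (-120, -25, +0.5).
∂h/∂x = -0.003947, ∂h/∂y = -0.001053 (det = -1900).
|∇h| = √(-0.003947² + -0.001053²) = 0.004085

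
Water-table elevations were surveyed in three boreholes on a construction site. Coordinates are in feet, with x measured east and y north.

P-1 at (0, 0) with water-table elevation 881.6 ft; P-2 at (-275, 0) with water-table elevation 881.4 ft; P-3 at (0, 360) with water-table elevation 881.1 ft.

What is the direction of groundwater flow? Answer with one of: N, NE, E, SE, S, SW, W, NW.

∂h/∂x = (881.4 − 881.6) / (-275 − 0) = +0.0007273
∂h/∂y = (881.1 − 881.6) / (360 − 0) = -0.001389
Flow = −∇h = (-0.0007273 east, +0.001389 north), which points northwest.

NW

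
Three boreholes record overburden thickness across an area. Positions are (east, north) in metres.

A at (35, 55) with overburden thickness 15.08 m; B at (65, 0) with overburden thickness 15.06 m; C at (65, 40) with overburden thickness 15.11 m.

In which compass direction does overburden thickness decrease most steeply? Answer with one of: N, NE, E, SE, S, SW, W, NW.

Three-point gradient (reference A): Δ to B = (30, -55, -0.02), Δ to C = (30, -15, +0.03).
∂d/∂x = +0.001625, ∂d/∂y = +0.001250 (det = 1200).
Steepest decrease is along −∇f = (-0.001625 E, -0.001250 N) → southwest.

SW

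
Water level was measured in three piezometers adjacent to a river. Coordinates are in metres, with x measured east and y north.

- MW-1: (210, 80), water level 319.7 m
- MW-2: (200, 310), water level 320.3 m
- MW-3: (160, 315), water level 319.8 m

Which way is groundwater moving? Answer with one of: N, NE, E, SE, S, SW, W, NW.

Taking MW-1 as reference: MW-2−MW-1 = (-10, 230, +0.6); MW-3−MW-1 = (-50, 235, +0.1).
Solve a·Δx + b·Δy = Δh: det = (-10)·235 − (-50)·230 = 9150.
∂h/∂x = [(+0.6)·235 − (+0.1)·230] / 9150 = +0.01290
∂h/∂y = [(-10)·(+0.1) − (-50)·(+0.6)] / 9150 = +0.003169
Flow = −∇h = (-0.01290 east, -0.003169 north), which points west.

W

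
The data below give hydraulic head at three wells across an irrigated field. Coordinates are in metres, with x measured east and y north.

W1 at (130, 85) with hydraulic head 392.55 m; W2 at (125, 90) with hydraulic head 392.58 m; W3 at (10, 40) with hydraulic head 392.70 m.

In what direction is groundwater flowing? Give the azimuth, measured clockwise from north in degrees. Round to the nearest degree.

Taking W1 as reference: W2−W1 = (-5, 5, +0.03); W3−W1 = (-120, -45, +0.15).
Determinant of the coordinate differences = (-5)·(-45) − (-120)·5 = 825.
∂h/∂x = [(+0.03)·(-45) − (+0.15)·5] / 825 = -0.002545
∂h/∂y = [(-5)·(+0.15) − (-120)·(+0.03)] / 825 = +0.003455
Flow direction (−∇h) has components (+0.002545 E, -0.003455 N).
Azimuth = atan2(E, N) = atan2(+0.002545, -0.003455) = 143.6° ≈ 144°.

144°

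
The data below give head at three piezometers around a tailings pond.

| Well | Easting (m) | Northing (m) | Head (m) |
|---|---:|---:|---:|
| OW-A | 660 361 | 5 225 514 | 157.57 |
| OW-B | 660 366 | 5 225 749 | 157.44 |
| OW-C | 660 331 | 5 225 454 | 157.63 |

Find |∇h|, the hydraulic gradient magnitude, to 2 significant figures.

0.0011

Taking OW-A as reference: OW-B−OW-A = (5, 235, -0.13); OW-C−OW-A = (-30, -60, +0.06).
Solve a·Δx + b·Δy = Δh: det = 5·(-60) − (-30)·235 = 6750.
∂h/∂x = [(-0.13)·(-60) − (+0.06)·235] / 6750 = -0.0009333
∂h/∂y = [5·(+0.06) − (-30)·(-0.13)] / 6750 = -0.0005333
|∇h| = √(-0.0009333² + -0.0005333²) = 0.001075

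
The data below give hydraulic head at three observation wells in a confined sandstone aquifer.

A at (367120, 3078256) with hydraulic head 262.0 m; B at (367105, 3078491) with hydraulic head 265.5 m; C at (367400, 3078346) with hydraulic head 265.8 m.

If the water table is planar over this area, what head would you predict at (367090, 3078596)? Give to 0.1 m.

Taking A as reference: B−A = (-15, 235, +3.5); C−A = (280, 90, +3.8).
Determinant of the coordinate differences = (-15)·90 − 280·235 = -67150.
∂h/∂x = [(+3.5)·90 − (+3.8)·235] / -67150 = +0.008608
∂h/∂y = [(-15)·(+3.8) − 280·(+3.5)] / -67150 = +0.01544
h(367090, 3078596) = 262.0 + (+0.008608)·(-30) + (+0.01544)·(340) = 262.0 -0.258 +5.251 = 266.992 m.

267.0 m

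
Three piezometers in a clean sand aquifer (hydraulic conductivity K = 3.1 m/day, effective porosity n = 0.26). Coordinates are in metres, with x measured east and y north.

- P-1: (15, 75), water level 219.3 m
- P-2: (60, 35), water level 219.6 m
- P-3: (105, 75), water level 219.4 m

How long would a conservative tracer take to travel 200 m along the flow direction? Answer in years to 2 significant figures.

With h = a·x + b·y + c and P-1 as origin, the differences give:
  45·a + (-40)·b = +0.3
  90·a + 0·b = +0.1
Eliminate b (×0 and ×(-40), subtract): 3600·a = 4.00 → a = ∂h/∂x = +0.001111
Back-substitute: b = ∂h/∂y = -0.006250.
|∇h| = √(0.001111² + -0.006250²) = 0.006348
Seepage velocity v = K·i/n = 3.1 × 0.006348 / 0.26 = 0.07569 m/day.
t = 200 / 0.07569 = 2642 days = 7.23 years.

7.2 years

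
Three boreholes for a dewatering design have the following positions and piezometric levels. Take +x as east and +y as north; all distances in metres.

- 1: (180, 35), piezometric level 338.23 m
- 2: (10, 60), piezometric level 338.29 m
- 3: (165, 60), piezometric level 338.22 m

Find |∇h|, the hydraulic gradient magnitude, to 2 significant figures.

With h = a·x + b·y + c and 1 as origin, the differences give:
  (-170)·a + 25·b = +0.06
  (-15)·a + 25·b = -0.01
Eliminate b (×25 and ×25, subtract): -3875·a = 1.750 → a = ∂h/∂x = -0.0004516
Back-substitute: b = ∂h/∂y = -0.0006710.
|∇h| = √(-0.0004516² + -0.0006710²) = 0.0008088

0.00081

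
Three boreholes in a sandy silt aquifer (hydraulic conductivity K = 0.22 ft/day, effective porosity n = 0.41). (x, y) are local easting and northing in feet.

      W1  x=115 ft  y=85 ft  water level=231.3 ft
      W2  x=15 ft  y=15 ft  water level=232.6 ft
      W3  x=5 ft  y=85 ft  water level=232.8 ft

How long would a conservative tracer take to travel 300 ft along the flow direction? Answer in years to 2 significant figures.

110 years

Differences from W1: to W2 (Δx, Δy, Δh) = (-100, -70, +1.3); to W3 = (-110, 0, +1.5).
Determinant of the coordinate differences = (-100)·0 − (-110)·(-70) = -7700.
∂h/∂x = [(+1.3)·0 − (+1.5)·(-70)] / -7700 = -0.01364
∂h/∂y = [(-100)·(+1.5) − (-110)·(+1.3)] / -7700 = +0.0009091
|∇h| = √(-0.01364² + 0.0009091²) = 0.01367
Seepage velocity v = K·i/n = 0.22 × 0.01367 / 0.41 = 0.007335 ft/day.
t = 300 / 0.007335 = 4.09e+04 days = 112 years.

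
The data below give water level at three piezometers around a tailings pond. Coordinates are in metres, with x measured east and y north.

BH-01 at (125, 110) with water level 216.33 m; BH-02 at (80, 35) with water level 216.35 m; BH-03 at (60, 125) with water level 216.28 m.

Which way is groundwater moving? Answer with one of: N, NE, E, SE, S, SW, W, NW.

Taking BH-01 as reference: BH-02−BH-01 = (-45, -75, +0.02); BH-03−BH-01 = (-65, 15, -0.05).
Solve a·Δx + b·Δy = Δh: det = (-45)·15 − (-65)·(-75) = -5550.
∂h/∂x = [(+0.02)·15 − (-0.05)·(-75)] / -5550 = +0.0006216
∂h/∂y = [(-45)·(-0.05) − (-65)·(+0.02)] / -5550 = -0.0006396
Flow = −∇h = (-0.0006216 east, +0.0006396 north), which points northwest.

NW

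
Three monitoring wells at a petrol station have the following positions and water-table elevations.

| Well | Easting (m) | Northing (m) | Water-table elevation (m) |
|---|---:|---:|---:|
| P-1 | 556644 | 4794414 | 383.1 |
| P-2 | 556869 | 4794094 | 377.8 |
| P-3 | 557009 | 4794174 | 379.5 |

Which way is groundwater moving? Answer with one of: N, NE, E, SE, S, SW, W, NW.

Taking P-1 as reference: P-2−P-1 = (225, -320, -5.3); P-3−P-1 = (365, -240, -3.6).
Solve a·Δx + b·Δy = Δh: det = 225·(-240) − 365·(-320) = 62800.
∂h/∂x = [(-5.3)·(-240) − (-3.6)·(-320)] / 62800 = +0.001911
∂h/∂y = [225·(-3.6) − 365·(-5.3)] / 62800 = +0.01791
Flow = −∇h = (-0.001911 east, -0.01791 north), which points south.

S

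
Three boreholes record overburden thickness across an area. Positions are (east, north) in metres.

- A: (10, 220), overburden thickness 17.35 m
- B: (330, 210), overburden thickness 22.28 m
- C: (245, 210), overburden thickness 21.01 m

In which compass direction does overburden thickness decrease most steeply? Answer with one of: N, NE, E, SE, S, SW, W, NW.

With d = a·x + b·y + c and A as origin, the differences give:
  320·a + (-10)·b = +4.93
  235·a + (-10)·b = +3.66
Eliminate b (×(-10) and ×(-10), subtract): -850·a = -12.700 → a = ∂d/∂x = +0.01494
Back-substitute: b = ∂d/∂y = -0.01488.
Steepest decrease is along −∇f = (-0.01494 E, +0.01488 N) → northwest.

NW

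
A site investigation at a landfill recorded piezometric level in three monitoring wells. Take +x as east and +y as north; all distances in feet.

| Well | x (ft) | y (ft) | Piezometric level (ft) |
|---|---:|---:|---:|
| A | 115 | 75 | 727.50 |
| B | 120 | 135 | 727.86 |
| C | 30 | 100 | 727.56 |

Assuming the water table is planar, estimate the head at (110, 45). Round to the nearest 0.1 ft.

727.3 ft

Taking A as reference: B−A = (5, 60, +0.36); C−A = (-85, 25, +0.06).
Determinant of the coordinate differences = 5·25 − (-85)·60 = 5225.
∂h/∂x = [(+0.36)·25 − (+0.06)·60] / 5225 = +0.001033
∂h/∂y = [5·(+0.06) − (-85)·(+0.36)] / 5225 = +0.005914
h(110, 45) = 727.50 + (+0.001033)·(-5) + (+0.005914)·(-30) = 727.50 -0.005 -0.177 = 727.317 ft.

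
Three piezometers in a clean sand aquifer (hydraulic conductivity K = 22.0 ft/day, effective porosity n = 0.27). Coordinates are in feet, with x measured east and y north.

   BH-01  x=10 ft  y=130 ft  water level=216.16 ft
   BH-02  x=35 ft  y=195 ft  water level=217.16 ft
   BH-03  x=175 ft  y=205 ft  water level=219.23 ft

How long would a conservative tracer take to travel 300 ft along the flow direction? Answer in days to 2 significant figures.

Differences from BH-01: to BH-02 (Δx, Δy, Δh) = (25, 65, +1.00); to BH-03 = (165, 75, +3.07).
Solve a·Δx + b·Δy = Δh: det = 25·75 − 165·65 = -8850.
∂h/∂x = [(+1.00)·75 − (+3.07)·65] / -8850 = +0.01407
∂h/∂y = [25·(+3.07) − 165·(+1.00)] / -8850 = +0.009972
|∇h| = √(0.01407² + 0.009972²) = 0.01725
Seepage velocity v = K·i/n = 22.0 × 0.01725 / 0.27 = 1.406 ft/day.
t = 300 / 1.406 = 213.4 days.

210 days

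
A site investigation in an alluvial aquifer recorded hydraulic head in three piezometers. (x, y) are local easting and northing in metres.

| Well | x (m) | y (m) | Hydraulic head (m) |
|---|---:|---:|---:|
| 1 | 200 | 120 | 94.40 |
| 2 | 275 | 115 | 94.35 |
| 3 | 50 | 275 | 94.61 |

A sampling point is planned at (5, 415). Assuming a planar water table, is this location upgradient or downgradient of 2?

upgradient

Taking 1 as reference: 2−1 = (75, -5, -0.05); 3−1 = (-150, 155, +0.21).
Solve a·Δx + b·Δy = Δh: det = 75·155 − (-150)·(-5) = 10875.
∂h/∂x = [(-0.05)·155 − (+0.21)·(-5)] / 10875 = -0.0006161
∂h/∂y = [75·(+0.21) − (-150)·(-0.05)] / 10875 = +0.0007586
Head at (5, 415) = 94.40 + (-0.0006161)·(-195) + (+0.0007586)·(295) = 94.74 m.
That is higher than the 94.35 m at 2, so the point is upgradient.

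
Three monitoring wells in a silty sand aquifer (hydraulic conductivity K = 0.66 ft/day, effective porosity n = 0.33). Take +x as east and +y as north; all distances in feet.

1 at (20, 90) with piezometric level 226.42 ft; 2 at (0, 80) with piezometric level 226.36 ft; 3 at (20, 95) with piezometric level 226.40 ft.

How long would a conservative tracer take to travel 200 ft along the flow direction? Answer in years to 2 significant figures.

Taking 1 as reference: 2−1 = (-20, -10, -0.06); 3−1 = (0, 5, -0.02).
Determinant of the coordinate differences = (-20)·5 − 0·(-10) = -100.
∂h/∂x = [(-0.06)·5 − (-0.02)·(-10)] / -100 = +0.005000
∂h/∂y = [(-20)·(-0.02) − 0·(-0.06)] / -100 = -0.004000
|∇h| = √(0.005000² + -0.004000²) = 0.006403
Seepage velocity v = K·i/n = 0.66 × 0.006403 / 0.33 = 0.01281 ft/day.
t = 200 / 0.01281 = 1.561e+04 days = 42.7 years.

43 years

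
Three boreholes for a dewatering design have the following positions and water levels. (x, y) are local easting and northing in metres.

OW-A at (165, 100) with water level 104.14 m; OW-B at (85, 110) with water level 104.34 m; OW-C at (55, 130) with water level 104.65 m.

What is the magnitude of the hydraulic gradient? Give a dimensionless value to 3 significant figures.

0.0145

With h = a·x + b·y + c and OW-A as origin, the differences give:
  (-80)·a + 10·b = +0.20
  (-110)·a + 30·b = +0.51
Eliminate b (×30 and ×10, subtract): -1300·a = 0.900 → a = ∂h/∂x = -0.0006923
Back-substitute: b = ∂h/∂y = +0.01446.
|∇h| = √(-0.0006923² + 0.01446²) = 0.01448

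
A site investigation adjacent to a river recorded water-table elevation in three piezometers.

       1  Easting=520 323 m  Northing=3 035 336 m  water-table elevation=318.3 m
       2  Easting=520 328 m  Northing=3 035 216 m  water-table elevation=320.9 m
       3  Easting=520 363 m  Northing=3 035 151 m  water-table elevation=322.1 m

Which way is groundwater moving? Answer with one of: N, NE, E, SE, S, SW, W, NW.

Three-point gradient (reference 1): Δ to 2 = (5, -120, +2.6), Δ to 3 = (40, -185, +3.8).
∂h/∂x = -0.006452, ∂h/∂y = -0.02194 (det = 3875).
Flow = −∇h = (+0.006452 east, +0.02194 north), which points north.

N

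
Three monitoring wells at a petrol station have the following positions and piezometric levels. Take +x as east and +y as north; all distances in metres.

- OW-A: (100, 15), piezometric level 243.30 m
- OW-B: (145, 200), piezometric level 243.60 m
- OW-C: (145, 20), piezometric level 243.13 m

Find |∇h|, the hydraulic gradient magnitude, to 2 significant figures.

0.0048

Three-point gradient (reference OW-A): Δ to OW-B = (45, 185, +0.30), Δ to OW-C = (45, 5, -0.17).
∂h/∂x = -0.004068, ∂h/∂y = +0.002611 (det = -8100).
|∇h| = √(-0.004068² + 0.002611²) = 0.004834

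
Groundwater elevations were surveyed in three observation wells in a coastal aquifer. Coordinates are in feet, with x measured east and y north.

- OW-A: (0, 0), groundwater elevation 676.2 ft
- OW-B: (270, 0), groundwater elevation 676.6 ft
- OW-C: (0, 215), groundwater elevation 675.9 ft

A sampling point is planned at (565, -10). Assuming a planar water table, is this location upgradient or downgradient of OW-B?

∂h/∂x = (676.6 − 676.2) / (270 − 0) = +0.001481
∂h/∂y = (675.9 − 676.2) / (215 − 0) = -0.001395
Head at (565, -10) = 676.2 + (+0.001481)·(565) + (-0.001395)·(-10) = 677.05 ft.
That is higher than the 676.6 ft at OW-B, so the point is upgradient.

upgradient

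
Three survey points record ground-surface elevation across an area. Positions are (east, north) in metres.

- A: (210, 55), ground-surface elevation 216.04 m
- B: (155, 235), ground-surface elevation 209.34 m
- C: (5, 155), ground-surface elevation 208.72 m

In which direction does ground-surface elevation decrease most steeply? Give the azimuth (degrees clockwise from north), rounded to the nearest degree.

Taking A as reference: B−A = (-55, 180, -6.70); C−A = (-205, 100, -7.32).
Solve a·Δx + b·Δy = Δz: det = (-55)·100 − (-205)·180 = 31400.
∂z/∂x = [(-6.70)·100 − (-7.32)·180] / 31400 = +0.02062
∂z/∂y = [(-55)·(-7.32) − (-205)·(-6.70)] / 31400 = -0.03092
Steepest decrease is along −∇f: components (-0.02062 E, +0.03092 N).
Azimuth = atan2(-0.02062, +0.03092) = 326.3° ≈ 326°.

326°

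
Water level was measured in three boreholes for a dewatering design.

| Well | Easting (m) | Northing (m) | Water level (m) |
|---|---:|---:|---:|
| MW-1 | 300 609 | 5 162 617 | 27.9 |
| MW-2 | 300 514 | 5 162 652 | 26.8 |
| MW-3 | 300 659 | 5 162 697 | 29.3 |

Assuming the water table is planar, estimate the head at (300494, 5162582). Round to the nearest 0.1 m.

Taking MW-1 as reference: MW-2−MW-1 = (-95, 35, -1.1); MW-3−MW-1 = (50, 80, +1.4).
Solve a·Δx + b·Δy = Δh: det = (-95)·80 − 50·35 = -9350.
∂h/∂x = [(-1.1)·80 − (+1.4)·35] / -9350 = +0.01465
∂h/∂y = [(-95)·(+1.4) − 50·(-1.1)] / -9350 = +0.008342
h(300494, 5162582) = 27.9 + (+0.01465)·(-115) + (+0.008342)·(-35) = 27.9 -1.685 -0.292 = 25.923 m.

25.9 m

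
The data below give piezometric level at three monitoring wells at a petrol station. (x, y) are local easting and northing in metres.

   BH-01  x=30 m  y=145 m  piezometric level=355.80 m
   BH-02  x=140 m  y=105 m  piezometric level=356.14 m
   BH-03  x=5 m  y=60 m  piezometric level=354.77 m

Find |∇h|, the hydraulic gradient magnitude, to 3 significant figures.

Taking BH-01 as reference: BH-02−BH-01 = (110, -40, +0.34); BH-03−BH-01 = (-25, -85, -1.03).
Determinant of the coordinate differences = 110·(-85) − (-25)·(-40) = -10350.
∂h/∂x = [(+0.34)·(-85) − (-1.03)·(-40)] / -10350 = +0.006773
∂h/∂y = [110·(-1.03) − (-25)·(+0.34)] / -10350 = +0.01013
|∇h| = √(0.006773² + 0.01013²) = 0.01219

0.0122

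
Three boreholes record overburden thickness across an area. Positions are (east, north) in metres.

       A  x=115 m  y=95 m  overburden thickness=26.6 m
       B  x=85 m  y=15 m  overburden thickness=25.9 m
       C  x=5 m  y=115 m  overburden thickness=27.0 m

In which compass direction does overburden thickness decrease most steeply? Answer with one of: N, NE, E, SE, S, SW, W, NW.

S

With d = a·x + b·y + c and A as origin, the differences give:
  (-30)·a + (-80)·b = -0.7
  (-110)·a + 20·b = +0.4
Eliminate b (×20 and ×(-80), subtract): -9400·a = 18.00 → a = ∂d/∂x = -0.001915
Back-substitute: b = ∂d/∂y = +0.009468.
Steepest decrease is along −∇f = (+0.001915 E, -0.009468 N) → south.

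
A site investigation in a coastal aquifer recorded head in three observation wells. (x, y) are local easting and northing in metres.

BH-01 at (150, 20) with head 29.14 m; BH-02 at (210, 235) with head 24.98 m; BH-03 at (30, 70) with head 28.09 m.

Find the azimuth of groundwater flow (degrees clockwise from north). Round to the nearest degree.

358°

Differences from BH-01: to BH-02 (Δx, Δy, Δh) = (60, 215, -4.16); to BH-03 = (-120, 50, -1.05).
Solve a·Δx + b·Δy = Δh: det = 60·50 − (-120)·215 = 28800.
∂h/∂x = [(-4.16)·50 − (-1.05)·215] / 28800 = +0.0006163
∂h/∂y = [60·(-1.05) − (-120)·(-4.16)] / 28800 = -0.01952
Flow direction (−∇h) has components (-0.0006163 E, +0.01952 N).
Azimuth = atan2(E, N) = atan2(-0.0006163, +0.01952) = 358.2° ≈ 358°.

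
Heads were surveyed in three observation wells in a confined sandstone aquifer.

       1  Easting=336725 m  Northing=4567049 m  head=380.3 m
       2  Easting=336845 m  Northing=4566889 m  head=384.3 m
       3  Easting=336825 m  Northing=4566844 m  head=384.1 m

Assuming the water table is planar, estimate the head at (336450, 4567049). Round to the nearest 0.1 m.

Differences from 1: to 2 (Δx, Δy, Δh) = (120, -160, +4.0); to 3 = (100, -205, +3.8).
Solve a·Δx + b·Δy = Δh: det = 120·(-205) − 100·(-160) = -8600.
∂h/∂x = [(+4.0)·(-205) − (+3.8)·(-160)] / -8600 = +0.02465
∂h/∂y = [120·(+3.8) − 100·(+4.0)] / -8600 = -0.006512
h(336450, 4567049) = 380.3 + (+0.02465)·(-275) + (-0.006512)·(0) = 380.3 -6.779 -0.000 = 373.521 m.

373.5 m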